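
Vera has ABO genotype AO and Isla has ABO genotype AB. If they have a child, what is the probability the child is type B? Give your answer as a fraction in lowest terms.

1/4

ABO cross AO × AB → offspring phenotypes: 1/2 A, 1/4 B, 1/4 AB.
So P(type B) = 1/4.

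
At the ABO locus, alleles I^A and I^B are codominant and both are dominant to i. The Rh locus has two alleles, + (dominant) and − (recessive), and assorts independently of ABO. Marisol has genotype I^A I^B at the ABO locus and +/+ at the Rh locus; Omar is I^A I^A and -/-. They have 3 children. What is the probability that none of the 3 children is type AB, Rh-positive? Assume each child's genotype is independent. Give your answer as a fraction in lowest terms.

ABO cross I^A I^B × I^A I^A → 1/2 A, 1/2 AB.
Rh cross +/+ × -/- → 1 Rh+; so P(type AB, Rh-positive) = 1/2 × 1 = 1/2 per child.
P(not type AB, Rh-positive) = 1/2 for one child; (1/2)^3 = 1/8.

1/8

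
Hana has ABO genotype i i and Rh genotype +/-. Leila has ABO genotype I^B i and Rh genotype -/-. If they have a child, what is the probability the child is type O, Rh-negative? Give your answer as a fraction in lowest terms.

1/4

ABO cross i i × I^B i → offspring phenotypes: 1/2 O, 1/2 B.
Rh cross +/- × -/- → 1/2 Rh+, 1/2 Rh-.
Independent loci: P(type O, Rh-negative) = 1/2 × 1/2 = 1/4.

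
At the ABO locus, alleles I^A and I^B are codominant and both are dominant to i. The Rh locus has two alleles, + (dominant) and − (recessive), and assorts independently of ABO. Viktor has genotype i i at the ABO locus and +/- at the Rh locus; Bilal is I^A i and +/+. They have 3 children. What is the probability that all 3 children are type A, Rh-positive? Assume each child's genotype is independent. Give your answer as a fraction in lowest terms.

1/8

ABO cross i i × I^A i → 1/2 O, 1/2 A.
Rh cross +/- × +/+ → 1 Rh+; so P(type A, Rh-positive) = 1/2 × 1 = 1/2 per child.
All 3 independent: (1/2)^3 = 1/8.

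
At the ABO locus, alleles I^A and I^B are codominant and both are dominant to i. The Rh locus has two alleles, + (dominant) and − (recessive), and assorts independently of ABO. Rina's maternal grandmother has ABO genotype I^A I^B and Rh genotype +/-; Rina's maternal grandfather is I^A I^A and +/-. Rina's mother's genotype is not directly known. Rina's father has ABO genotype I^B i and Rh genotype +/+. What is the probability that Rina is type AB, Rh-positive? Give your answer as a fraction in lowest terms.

3/8

Rina's mother's ABO genotype from I^A I^B × I^A I^A: 1/2 I^A I^A, 1/2 I^A I^B.
Crossing each possibility with the father I^B i and summing P(type AB): 1/2·1/2 + 1/2·1/4 = 3/8.
Similarly for Rh via the mother's Rh distribution: P(Rh+) = 1.
Independent loci: 3/8 × 1 = 3/8.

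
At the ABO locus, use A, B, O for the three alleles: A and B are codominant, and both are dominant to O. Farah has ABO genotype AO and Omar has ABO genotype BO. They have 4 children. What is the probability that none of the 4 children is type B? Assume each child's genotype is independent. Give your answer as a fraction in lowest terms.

81/256

ABO cross AO × BO → 1/4 O, 1/4 A, 1/4 B, 1/4 AB.
So P(type B) = 1/4 per child.
P(not type B) = 3/4 for one child; (3/4)^4 = 81/256.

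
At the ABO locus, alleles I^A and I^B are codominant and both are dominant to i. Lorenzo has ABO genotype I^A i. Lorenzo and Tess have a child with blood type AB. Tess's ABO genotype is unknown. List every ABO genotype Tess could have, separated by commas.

For each candidate genotype of Tess, check whether crossing it with I^A i can produce every observed child phenotype.
  I^A I^A → possible child types {A} ✗
  I^A I^B → possible child types {A, B, AB} ✓
  I^A i → possible child types {O, A} ✗
  I^B I^B → possible child types {B, AB} ✓
  I^B i → possible child types {O, A, B, AB} ✓
  i i → possible child types {O, A} ✗

I^A I^B, I^B I^B, I^B i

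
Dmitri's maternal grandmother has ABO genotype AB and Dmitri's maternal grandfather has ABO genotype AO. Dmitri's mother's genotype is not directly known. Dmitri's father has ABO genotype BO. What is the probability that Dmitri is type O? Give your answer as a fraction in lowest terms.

Dmitri's mother's ABO genotype from AB × AO: 1/4 AA, 1/4 AB, 1/4 AO, 1/4 BO.
Crossing each possibility with the father BO and summing P(type O): 1/4·0 + 1/4·0 + 1/4·1/4 + 1/4·1/4 = 1/8.

1/8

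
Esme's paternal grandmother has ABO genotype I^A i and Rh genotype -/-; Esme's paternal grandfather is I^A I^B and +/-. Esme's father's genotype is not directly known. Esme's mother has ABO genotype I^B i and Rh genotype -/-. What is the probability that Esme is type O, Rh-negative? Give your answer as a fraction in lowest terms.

Esme's father's ABO genotype from I^A i × I^A I^B: 1/4 I^A I^A, 1/4 I^A I^B, 1/4 I^A i, 1/4 I^B i.
Crossing each possibility with the mother I^B i and summing P(type O): 1/4·0 + 1/4·0 + 1/4·1/4 + 1/4·1/4 = 1/8.
Similarly for Rh via the father's Rh distribution: P(Rh-) = 3/4.
Independent loci: 1/8 × 3/4 = 3/32.

3/32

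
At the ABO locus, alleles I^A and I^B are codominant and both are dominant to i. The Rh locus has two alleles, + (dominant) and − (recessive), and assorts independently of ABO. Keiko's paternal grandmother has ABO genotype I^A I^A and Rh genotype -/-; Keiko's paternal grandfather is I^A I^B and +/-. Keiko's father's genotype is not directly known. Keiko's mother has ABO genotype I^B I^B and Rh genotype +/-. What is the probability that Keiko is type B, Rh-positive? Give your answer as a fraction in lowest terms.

5/32

Keiko's father's ABO genotype from I^A I^A × I^A I^B: 1/2 I^A I^A, 1/2 I^A I^B.
Crossing each possibility with the mother I^B I^B and summing P(type B): 1/2·0 + 1/2·1/2 = 1/4.
Similarly for Rh via the father's Rh distribution: P(Rh+) = 5/8.
Independent loci: 1/4 × 5/8 = 5/32.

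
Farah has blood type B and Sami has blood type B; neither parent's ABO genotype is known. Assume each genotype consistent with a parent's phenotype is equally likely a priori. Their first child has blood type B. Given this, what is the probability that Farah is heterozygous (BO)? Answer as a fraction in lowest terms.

Possible genotypes: Farah ∈ {BB, BO}; Sami ∈ {BB, BO}.
Weight each parental genotype pair by prior × P(type-B child):
  BB × BB: posterior weight 4/15.
  BB × BO: posterior weight 4/15.
  BO × BB: posterior weight 4/15.
  BO × BO: posterior weight 1/5.
Sum the posterior weight over pairs where Farah is BO: 7/15.

7/15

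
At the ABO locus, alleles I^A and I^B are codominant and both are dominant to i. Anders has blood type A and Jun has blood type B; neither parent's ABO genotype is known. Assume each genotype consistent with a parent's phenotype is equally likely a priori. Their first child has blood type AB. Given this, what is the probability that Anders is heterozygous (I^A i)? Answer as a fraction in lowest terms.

1/3

Possible genotypes: Anders ∈ {I^A I^A, I^A i}; Jun ∈ {I^B I^B, I^B i}.
Weight each parental genotype pair by prior × P(type-AB child):
  I^A I^A × I^B I^B: posterior weight 4/9.
  I^A I^A × I^B i: posterior weight 2/9.
  I^A i × I^B I^B: posterior weight 2/9.
  I^A i × I^B i: posterior weight 1/9.
Sum the posterior weight over pairs where Anders is I^A i: 1/3.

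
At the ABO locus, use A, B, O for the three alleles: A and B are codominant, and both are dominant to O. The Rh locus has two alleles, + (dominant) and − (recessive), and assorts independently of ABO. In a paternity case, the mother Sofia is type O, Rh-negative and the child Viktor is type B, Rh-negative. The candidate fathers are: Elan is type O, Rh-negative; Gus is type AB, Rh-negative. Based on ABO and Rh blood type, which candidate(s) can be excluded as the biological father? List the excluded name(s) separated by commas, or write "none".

Elan

A candidate is excluded only if no genotype consistent with his phenotype could produce a type B, Rh-negative child with a type O, Rh-negative mother.
Elan (type O, Rh-): no genotype consistent with that phenotype can produce a type-B Rh- child with a type-O mother.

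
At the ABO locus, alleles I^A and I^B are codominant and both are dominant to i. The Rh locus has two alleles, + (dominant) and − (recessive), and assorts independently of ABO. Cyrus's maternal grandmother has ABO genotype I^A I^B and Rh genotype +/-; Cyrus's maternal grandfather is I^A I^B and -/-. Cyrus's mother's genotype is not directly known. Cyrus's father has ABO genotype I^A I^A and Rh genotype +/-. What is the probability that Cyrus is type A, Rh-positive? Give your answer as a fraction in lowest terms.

5/16

Cyrus's mother's ABO genotype from I^A I^B × I^A I^B: 1/4 I^A I^A, 1/2 I^A I^B, 1/4 I^B I^B.
Crossing each possibility with the father I^A I^A and summing P(type A): 1/4·1 + 1/2·1/2 + 1/4·0 = 1/2.
Similarly for Rh via the mother's Rh distribution: P(Rh+) = 5/8.
Independent loci: 1/2 × 5/8 = 5/16.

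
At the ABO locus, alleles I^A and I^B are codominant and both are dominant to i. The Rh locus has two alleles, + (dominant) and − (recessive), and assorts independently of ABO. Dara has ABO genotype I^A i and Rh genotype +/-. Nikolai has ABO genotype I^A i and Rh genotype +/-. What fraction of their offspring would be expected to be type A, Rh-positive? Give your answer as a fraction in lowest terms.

9/16

ABO cross I^A i × I^A i → offspring phenotypes: 1/4 O, 3/4 A.
Rh cross +/- × +/- → 3/4 Rh+, 1/4 Rh-.
Independent loci: P(type A, Rh-positive) = 3/4 × 3/4 = 9/16.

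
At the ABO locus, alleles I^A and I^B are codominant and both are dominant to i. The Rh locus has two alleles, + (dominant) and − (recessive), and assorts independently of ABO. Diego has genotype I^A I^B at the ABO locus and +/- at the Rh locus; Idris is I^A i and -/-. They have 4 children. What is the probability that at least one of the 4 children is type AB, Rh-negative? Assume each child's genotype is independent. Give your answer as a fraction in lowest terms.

1695/4096

ABO cross I^A I^B × I^A i → 1/2 A, 1/4 B, 1/4 AB.
Rh cross +/- × -/- → 1/2 Rh+, 1/2 Rh-; so P(type AB, Rh-negative) = 1/4 × 1/2 = 1/8 per child.
P(none) = (7/8)^4 = 2401/4096; P(at least one) = 1 − 2401/4096 = 1695/4096.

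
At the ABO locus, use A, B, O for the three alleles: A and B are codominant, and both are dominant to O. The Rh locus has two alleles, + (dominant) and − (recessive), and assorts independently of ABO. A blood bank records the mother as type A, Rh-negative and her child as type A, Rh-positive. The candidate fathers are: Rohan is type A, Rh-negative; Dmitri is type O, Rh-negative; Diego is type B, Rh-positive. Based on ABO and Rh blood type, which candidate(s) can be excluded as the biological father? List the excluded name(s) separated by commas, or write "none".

A candidate is excluded only if no genotype consistent with his phenotype could produce a type A, Rh-positive child with a type A, Rh-negative mother.
Rohan (type A, Rh-): no genotype consistent with that phenotype can produce a type-A Rh+ child with a type-A mother.
Dmitri (type O, Rh-): no genotype consistent with that phenotype can produce a type-A Rh+ child with a type-A mother.

Rohan, Dmitri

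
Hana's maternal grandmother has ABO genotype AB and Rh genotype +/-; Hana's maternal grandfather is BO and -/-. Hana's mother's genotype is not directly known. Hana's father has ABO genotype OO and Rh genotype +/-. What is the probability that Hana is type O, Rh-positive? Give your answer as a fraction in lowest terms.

5/32

Hana's mother's ABO genotype from AB × BO: 1/4 AB, 1/4 AO, 1/4 BB, 1/4 BO.
Crossing each possibility with the father OO and summing P(type O): 1/4·0 + 1/4·1/2 + 1/4·0 + 1/4·1/2 = 1/4.
Similarly for Rh via the mother's Rh distribution: P(Rh+) = 5/8.
Independent loci: 1/4 × 5/8 = 5/32.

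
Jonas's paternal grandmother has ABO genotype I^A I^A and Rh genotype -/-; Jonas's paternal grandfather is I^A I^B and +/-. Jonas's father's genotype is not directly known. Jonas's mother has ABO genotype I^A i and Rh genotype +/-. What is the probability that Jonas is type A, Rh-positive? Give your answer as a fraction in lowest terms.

15/32

Jonas's father's ABO genotype from I^A I^A × I^A I^B: 1/2 I^A I^A, 1/2 I^A I^B.
Crossing each possibility with the mother I^A i and summing P(type A): 1/2·1 + 1/2·1/2 = 3/4.
Similarly for Rh via the father's Rh distribution: P(Rh+) = 5/8.
Independent loci: 3/4 × 5/8 = 15/32.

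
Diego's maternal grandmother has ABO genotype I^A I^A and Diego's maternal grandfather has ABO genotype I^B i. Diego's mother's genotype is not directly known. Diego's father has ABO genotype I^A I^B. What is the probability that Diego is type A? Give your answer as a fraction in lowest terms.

3/8

Diego's mother's ABO genotype from I^A I^A × I^B i: 1/2 I^A I^B, 1/2 I^A i.
Crossing each possibility with the father I^A I^B and summing P(type A): 1/2·1/4 + 1/2·1/2 = 3/8.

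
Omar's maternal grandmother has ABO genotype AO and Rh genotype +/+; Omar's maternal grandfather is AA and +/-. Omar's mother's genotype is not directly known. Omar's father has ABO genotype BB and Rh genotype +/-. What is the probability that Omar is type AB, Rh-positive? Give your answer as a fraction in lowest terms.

Omar's mother's ABO genotype from AO × AA: 1/2 AA, 1/2 AO.
Crossing each possibility with the father BB and summing P(type AB): 1/2·1 + 1/2·1/2 = 3/4.
Similarly for Rh via the mother's Rh distribution: P(Rh+) = 7/8.
Independent loci: 3/4 × 7/8 = 21/32.

21/32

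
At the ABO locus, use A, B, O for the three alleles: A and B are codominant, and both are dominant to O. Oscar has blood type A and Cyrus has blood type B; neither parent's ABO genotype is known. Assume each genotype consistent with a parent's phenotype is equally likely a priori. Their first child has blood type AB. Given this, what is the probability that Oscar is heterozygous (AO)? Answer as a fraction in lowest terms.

Possible genotypes: Oscar ∈ {AA, AO}; Cyrus ∈ {BB, BO}.
Weight each parental genotype pair by prior × P(type-AB child):
  AA × BB: posterior weight 4/9.
  AA × BO: posterior weight 2/9.
  AO × BB: posterior weight 2/9.
  AO × BO: posterior weight 1/9.
Sum the posterior weight over pairs where Oscar is AO: 1/3.

1/3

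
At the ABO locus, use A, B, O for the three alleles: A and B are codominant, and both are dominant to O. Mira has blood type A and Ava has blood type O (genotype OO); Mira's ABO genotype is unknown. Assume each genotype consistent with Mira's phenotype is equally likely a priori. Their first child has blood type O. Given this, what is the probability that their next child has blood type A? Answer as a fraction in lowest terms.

Possible genotypes: Mira ∈ {AA, AO}; Ava ∈ {OO}.
Weight each parental genotype pair by prior × P(type-O child):
  AO × OO: posterior weight 1; P(next child type A) = 1/2.
Weighted sum = 1/2.

1/2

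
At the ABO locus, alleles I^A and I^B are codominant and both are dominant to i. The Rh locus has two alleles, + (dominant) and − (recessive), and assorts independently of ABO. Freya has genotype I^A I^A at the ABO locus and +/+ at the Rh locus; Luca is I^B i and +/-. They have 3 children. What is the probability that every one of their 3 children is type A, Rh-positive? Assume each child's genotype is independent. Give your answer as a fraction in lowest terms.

1/8

ABO cross I^A I^A × I^B i → 1/2 A, 1/2 AB.
Rh cross +/+ × +/- → 1 Rh+; so P(type A, Rh-positive) = 1/2 × 1 = 1/2 per child.
All 3 independent: (1/2)^3 = 1/8.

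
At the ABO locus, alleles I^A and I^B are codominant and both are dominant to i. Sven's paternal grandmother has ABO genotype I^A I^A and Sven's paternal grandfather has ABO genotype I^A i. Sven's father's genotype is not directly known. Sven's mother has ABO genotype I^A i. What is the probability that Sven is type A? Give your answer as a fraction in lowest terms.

7/8

Sven's father's ABO genotype from I^A I^A × I^A i: 1/2 I^A I^A, 1/2 I^A i.
Crossing each possibility with the mother I^A i and summing P(type A): 1/2·1 + 1/2·3/4 = 7/8.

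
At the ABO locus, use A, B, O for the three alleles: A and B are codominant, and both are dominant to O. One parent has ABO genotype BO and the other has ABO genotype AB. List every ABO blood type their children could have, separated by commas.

Gametes from BO × AB give offspring ABO genotypes AB, AO, BB, BO, i.e. phenotypes A, B, AB.

A, B, AB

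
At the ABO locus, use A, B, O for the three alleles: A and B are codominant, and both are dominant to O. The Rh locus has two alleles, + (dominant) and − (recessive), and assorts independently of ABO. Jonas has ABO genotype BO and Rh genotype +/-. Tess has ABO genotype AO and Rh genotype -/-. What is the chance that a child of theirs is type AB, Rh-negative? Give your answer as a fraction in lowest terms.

ABO cross BO × AO → offspring phenotypes: 1/4 O, 1/4 A, 1/4 B, 1/4 AB.
Rh cross +/- × -/- → 1/2 Rh+, 1/2 Rh-.
Independent loci: P(type AB, Rh-negative) = 1/4 × 1/2 = 1/8.

1/8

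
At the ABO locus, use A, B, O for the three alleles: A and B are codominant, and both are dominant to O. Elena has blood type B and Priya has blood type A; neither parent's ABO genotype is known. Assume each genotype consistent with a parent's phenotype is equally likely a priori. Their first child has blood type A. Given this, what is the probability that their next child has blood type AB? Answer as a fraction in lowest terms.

Possible genotypes: Elena ∈ {BB, BO}; Priya ∈ {AA, AO}.
Weight each parental genotype pair by prior × P(type-A child):
  BO × AA: posterior weight 2/3; P(next child type AB) = 1/2.
  BO × AO: posterior weight 1/3; P(next child type AB) = 1/4.
Weighted sum = 5/12.

5/12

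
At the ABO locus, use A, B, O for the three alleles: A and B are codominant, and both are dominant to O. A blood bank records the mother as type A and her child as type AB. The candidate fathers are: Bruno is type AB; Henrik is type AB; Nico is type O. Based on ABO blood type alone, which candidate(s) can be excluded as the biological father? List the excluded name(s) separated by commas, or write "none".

A candidate is excluded only if no genotype consistent with his phenotype could produce a type AB child with a type A mother.
Nico (type O): no genotype consistent with that phenotype can produce a type-AB child with a type-A mother.

Nico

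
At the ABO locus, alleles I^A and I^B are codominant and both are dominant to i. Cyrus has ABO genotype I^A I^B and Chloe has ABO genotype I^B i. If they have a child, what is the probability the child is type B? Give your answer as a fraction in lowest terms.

1/2

ABO cross I^A I^B × I^B i → offspring phenotypes: 1/4 A, 1/2 B, 1/4 AB.
So P(type B) = 1/2.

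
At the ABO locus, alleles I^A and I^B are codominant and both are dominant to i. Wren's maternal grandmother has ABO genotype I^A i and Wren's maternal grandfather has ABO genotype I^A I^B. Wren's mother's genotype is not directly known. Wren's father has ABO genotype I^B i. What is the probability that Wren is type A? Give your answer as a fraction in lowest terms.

Wren's mother's ABO genotype from I^A i × I^A I^B: 1/4 I^A I^A, 1/4 I^A I^B, 1/4 I^A i, 1/4 I^B i.
Crossing each possibility with the father I^B i and summing P(type A): 1/4·1/2 + 1/4·1/4 + 1/4·1/4 + 1/4·0 = 1/4.

1/4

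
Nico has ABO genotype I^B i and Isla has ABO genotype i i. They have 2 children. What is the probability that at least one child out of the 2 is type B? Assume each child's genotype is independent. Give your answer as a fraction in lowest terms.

3/4

ABO cross I^B i × i i → 1/2 O, 1/2 B.
So P(type B) = 1/2 per child.
P(none) = (1/2)^2 = 1/4; P(at least one) = 1 − 1/4 = 3/4.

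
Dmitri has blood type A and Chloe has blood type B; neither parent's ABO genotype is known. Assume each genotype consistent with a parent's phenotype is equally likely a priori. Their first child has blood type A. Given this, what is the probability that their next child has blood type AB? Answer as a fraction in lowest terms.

5/12

Possible genotypes: Dmitri ∈ {AA, AO}; Chloe ∈ {BB, BO}.
Weight each parental genotype pair by prior × P(type-A child):
  AA × BO: posterior weight 2/3; P(next child type AB) = 1/2.
  AO × BO: posterior weight 1/3; P(next child type AB) = 1/4.
Weighted sum = 5/12.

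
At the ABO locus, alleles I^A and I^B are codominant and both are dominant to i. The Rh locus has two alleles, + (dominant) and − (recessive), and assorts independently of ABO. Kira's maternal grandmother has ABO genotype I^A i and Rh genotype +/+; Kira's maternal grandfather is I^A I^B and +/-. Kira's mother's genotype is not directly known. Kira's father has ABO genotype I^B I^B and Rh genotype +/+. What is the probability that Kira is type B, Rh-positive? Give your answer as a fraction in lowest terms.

1/2

Kira's mother's ABO genotype from I^A i × I^A I^B: 1/4 I^A I^A, 1/4 I^A I^B, 1/4 I^A i, 1/4 I^B i.
Crossing each possibility with the father I^B I^B and summing P(type B): 1/4·0 + 1/4·1/2 + 1/4·1/2 + 1/4·1 = 1/2.
Similarly for Rh via the mother's Rh distribution: P(Rh+) = 1.
Independent loci: 1/2 × 1 = 1/2.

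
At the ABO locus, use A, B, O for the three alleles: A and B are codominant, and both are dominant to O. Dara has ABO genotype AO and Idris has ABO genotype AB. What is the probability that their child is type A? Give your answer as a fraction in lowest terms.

ABO cross AO × AB → offspring phenotypes: 1/2 A, 1/4 B, 1/4 AB.
So P(type A) = 1/2.

1/2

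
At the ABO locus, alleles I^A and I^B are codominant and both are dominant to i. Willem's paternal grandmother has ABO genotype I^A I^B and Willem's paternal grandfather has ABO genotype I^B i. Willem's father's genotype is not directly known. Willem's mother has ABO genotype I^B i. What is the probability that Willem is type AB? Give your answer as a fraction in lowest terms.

1/8

Willem's father's ABO genotype from I^A I^B × I^B i: 1/4 I^A I^B, 1/4 I^A i, 1/4 I^B I^B, 1/4 I^B i.
Crossing each possibility with the mother I^B i and summing P(type AB): 1/4·1/4 + 1/4·1/4 + 1/4·0 + 1/4·0 = 1/8.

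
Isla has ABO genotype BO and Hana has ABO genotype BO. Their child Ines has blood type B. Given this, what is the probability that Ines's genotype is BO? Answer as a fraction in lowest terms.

2/3

Cross BO × BO → 1/4 BB, 1/2 BO, 1/4 OO.
Type-B genotypes among offspring: BB (1/4), BO (1/2); total 3/4.
P(BO | type B) = (1/2) / (3/4) = 2/3.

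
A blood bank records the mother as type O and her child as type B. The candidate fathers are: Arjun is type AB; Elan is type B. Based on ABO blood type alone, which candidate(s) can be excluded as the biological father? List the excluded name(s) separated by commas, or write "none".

A candidate is excluded only if no genotype consistent with his phenotype could produce a type B child with a type O mother.
Every candidate has at least one consistent genotype combination, so none can be excluded.

none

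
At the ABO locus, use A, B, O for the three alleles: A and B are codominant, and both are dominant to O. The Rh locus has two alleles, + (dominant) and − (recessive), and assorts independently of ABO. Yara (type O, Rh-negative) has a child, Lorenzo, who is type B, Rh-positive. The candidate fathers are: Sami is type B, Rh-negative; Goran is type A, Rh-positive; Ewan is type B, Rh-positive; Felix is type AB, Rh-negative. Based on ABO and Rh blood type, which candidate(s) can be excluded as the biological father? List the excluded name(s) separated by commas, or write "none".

Sami, Goran, Felix

A candidate is excluded only if no genotype consistent with his phenotype could produce a type B, Rh-positive child with a type O, Rh-negative mother.
Sami (type B, Rh-): no genotype consistent with that phenotype can produce a type-B Rh+ child with a type-O mother.
Goran (type A, Rh+): no genotype consistent with that phenotype can produce a type-B Rh+ child with a type-O mother.
Felix (type AB, Rh-): no genotype consistent with that phenotype can produce a type-B Rh+ child with a type-O mother.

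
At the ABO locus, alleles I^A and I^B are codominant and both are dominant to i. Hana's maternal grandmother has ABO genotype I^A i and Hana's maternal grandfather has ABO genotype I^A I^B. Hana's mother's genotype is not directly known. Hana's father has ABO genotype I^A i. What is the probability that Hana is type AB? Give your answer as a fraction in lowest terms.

Hana's mother's ABO genotype from I^A i × I^A I^B: 1/4 I^A I^A, 1/4 I^A I^B, 1/4 I^A i, 1/4 I^B i.
Crossing each possibility with the father I^A i and summing P(type AB): 1/4·0 + 1/4·1/4 + 1/4·0 + 1/4·1/4 = 1/8.

1/8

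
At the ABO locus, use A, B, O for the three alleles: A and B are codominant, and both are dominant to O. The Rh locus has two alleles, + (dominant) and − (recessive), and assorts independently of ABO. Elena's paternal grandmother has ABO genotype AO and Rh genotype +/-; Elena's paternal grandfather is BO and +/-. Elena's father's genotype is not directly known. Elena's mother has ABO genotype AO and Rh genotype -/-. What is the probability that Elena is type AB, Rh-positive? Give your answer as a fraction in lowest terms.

Elena's father's ABO genotype from AO × BO: 1/4 AB, 1/4 AO, 1/4 BO, 1/4 OO.
Crossing each possibility with the mother AO and summing P(type AB): 1/4·1/4 + 1/4·0 + 1/4·1/4 + 1/4·0 = 1/8.
Similarly for Rh via the father's Rh distribution: P(Rh+) = 1/2.
Independent loci: 1/8 × 1/2 = 1/16.

1/16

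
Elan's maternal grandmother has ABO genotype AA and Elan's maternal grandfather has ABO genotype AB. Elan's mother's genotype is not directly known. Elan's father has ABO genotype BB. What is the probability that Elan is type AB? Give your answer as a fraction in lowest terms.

3/4

Elan's mother's ABO genotype from AA × AB: 1/2 AA, 1/2 AB.
Crossing each possibility with the father BB and summing P(type AB): 1/2·1 + 1/2·1/2 = 3/4.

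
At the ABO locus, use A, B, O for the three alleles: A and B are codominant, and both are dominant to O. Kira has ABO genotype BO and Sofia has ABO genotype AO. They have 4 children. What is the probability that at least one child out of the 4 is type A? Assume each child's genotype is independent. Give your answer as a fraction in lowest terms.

175/256

ABO cross BO × AO → 1/4 O, 1/4 A, 1/4 B, 1/4 AB.
So P(type A) = 1/4 per child.
P(none) = (3/4)^4 = 81/256; P(at least one) = 1 − 81/256 = 175/256.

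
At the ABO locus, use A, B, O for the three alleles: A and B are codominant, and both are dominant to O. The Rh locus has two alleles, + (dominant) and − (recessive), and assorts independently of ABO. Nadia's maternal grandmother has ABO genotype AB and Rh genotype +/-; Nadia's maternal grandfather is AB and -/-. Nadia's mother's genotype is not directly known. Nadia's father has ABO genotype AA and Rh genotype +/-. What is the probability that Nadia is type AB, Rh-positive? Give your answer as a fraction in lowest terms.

5/16

Nadia's mother's ABO genotype from AB × AB: 1/4 AA, 1/2 AB, 1/4 BB.
Crossing each possibility with the father AA and summing P(type AB): 1/4·0 + 1/2·1/2 + 1/4·1 = 1/2.
Similarly for Rh via the mother's Rh distribution: P(Rh+) = 5/8.
Independent loci: 1/2 × 5/8 = 5/16.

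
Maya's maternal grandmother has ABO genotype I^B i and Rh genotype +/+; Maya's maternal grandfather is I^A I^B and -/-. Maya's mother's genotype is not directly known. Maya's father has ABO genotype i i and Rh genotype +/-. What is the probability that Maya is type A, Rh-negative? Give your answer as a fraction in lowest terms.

Maya's mother's ABO genotype from I^B i × I^A I^B: 1/4 I^A I^B, 1/4 I^A i, 1/4 I^B I^B, 1/4 I^B i.
Crossing each possibility with the father i i and summing P(type A): 1/4·1/2 + 1/4·1/2 + 1/4·0 + 1/4·0 = 1/4.
Similarly for Rh via the mother's Rh distribution: P(Rh-) = 1/4.
Independent loci: 1/4 × 1/4 = 1/16.

1/16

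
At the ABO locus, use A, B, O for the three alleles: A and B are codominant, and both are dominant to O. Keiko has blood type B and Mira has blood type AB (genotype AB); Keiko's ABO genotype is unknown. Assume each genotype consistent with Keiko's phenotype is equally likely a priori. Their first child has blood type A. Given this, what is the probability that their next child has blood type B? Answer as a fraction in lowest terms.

Possible genotypes: Keiko ∈ {BB, BO}; Mira ∈ {AB}.
Weight each parental genotype pair by prior × P(type-A child):
  BO × AB: posterior weight 1; P(next child type B) = 1/2.
Weighted sum = 1/2.

1/2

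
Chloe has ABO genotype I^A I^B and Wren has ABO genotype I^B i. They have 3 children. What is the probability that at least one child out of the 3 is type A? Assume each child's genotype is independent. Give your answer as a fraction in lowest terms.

37/64

ABO cross I^A I^B × I^B i → 1/4 A, 1/2 B, 1/4 AB.
So P(type A) = 1/4 per child.
P(none) = (3/4)^3 = 27/64; P(at least one) = 1 − 27/64 = 37/64.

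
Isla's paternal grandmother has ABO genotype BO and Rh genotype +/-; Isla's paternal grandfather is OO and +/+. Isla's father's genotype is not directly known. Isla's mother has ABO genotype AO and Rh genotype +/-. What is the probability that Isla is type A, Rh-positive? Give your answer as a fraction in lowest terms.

Isla's father's ABO genotype from BO × OO: 1/2 BO, 1/2 OO.
Crossing each possibility with the mother AO and summing P(type A): 1/2·1/4 + 1/2·1/2 = 3/8.
Similarly for Rh via the father's Rh distribution: P(Rh+) = 7/8.
Independent loci: 3/8 × 7/8 = 21/64.

21/64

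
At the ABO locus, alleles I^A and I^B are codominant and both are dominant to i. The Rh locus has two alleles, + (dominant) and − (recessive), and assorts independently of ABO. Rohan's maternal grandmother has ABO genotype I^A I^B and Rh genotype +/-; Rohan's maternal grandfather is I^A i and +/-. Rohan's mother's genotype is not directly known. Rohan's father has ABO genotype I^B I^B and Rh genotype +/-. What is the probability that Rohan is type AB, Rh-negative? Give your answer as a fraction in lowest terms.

Rohan's mother's ABO genotype from I^A I^B × I^A i: 1/4 I^A I^A, 1/4 I^A I^B, 1/4 I^A i, 1/4 I^B i.
Crossing each possibility with the father I^B I^B and summing P(type AB): 1/4·1 + 1/4·1/2 + 1/4·1/2 + 1/4·0 = 1/2.
Similarly for Rh via the mother's Rh distribution: P(Rh-) = 1/4.
Independent loci: 1/2 × 1/4 = 1/8.

1/8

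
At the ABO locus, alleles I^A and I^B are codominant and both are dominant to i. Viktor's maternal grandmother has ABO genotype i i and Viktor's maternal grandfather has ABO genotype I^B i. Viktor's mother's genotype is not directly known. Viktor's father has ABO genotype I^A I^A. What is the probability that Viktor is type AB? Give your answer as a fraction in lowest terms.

1/4

Viktor's mother's ABO genotype from i i × I^B i: 1/2 I^B i, 1/2 i i.
Crossing each possibility with the father I^A I^A and summing P(type AB): 1/2·1/2 + 1/2·0 = 1/4.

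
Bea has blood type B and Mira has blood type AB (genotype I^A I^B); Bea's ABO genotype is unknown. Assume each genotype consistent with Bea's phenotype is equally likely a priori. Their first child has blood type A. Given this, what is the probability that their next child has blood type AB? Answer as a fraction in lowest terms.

Possible genotypes: Bea ∈ {I^B I^B, I^B i}; Mira ∈ {I^A I^B}.
Weight each parental genotype pair by prior × P(type-A child):
  I^B i × I^A I^B: posterior weight 1; P(next child type AB) = 1/4.
Weighted sum = 1/4.

1/4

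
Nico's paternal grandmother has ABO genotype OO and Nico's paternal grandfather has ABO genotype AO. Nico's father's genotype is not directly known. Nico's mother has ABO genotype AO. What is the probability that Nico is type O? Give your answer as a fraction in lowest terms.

3/8

Nico's father's ABO genotype from OO × AO: 1/2 AO, 1/2 OO.
Crossing each possibility with the mother AO and summing P(type O): 1/2·1/4 + 1/2·1/2 = 3/8.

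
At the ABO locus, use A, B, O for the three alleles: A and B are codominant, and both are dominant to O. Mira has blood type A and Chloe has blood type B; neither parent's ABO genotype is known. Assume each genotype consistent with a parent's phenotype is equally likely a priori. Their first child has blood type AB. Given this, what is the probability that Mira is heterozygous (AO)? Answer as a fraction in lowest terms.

Possible genotypes: Mira ∈ {AA, AO}; Chloe ∈ {BB, BO}.
Weight each parental genotype pair by prior × P(type-AB child):
  AA × BB: posterior weight 4/9.
  AA × BO: posterior weight 2/9.
  AO × BB: posterior weight 2/9.
  AO × BO: posterior weight 1/9.
Sum the posterior weight over pairs where Mira is AO: 1/3.

1/3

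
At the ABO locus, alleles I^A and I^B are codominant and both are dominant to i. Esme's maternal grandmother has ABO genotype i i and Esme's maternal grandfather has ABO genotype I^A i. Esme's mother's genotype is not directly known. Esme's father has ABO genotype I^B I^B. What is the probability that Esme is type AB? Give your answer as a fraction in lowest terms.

1/4

Esme's mother's ABO genotype from i i × I^A i: 1/2 I^A i, 1/2 i i.
Crossing each possibility with the father I^B I^B and summing P(type AB): 1/2·1/2 + 1/2·0 = 1/4.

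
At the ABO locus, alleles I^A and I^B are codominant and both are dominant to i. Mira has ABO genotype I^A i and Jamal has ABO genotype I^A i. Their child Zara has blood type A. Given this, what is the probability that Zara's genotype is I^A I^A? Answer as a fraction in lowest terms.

Cross I^A i × I^A i → 1/4 I^A I^A, 1/2 I^A i, 1/4 i i.
Type-A genotypes among offspring: I^A I^A (1/4), I^A i (1/2); total 3/4.
P(I^A I^A | type A) = (1/4) / (3/4) = 1/3.

1/3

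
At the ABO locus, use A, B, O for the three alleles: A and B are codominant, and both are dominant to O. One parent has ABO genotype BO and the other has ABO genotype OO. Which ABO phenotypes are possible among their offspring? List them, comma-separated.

O, B

Gametes from BO × OO give offspring ABO genotypes BO, OO, i.e. phenotypes O, B.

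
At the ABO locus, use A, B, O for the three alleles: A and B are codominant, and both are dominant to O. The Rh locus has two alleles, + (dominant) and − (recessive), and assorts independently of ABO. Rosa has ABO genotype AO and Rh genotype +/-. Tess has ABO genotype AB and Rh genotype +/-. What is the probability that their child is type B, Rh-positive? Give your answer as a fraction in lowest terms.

3/16

ABO cross AO × AB → offspring phenotypes: 1/2 A, 1/4 B, 1/4 AB.
Rh cross +/- × +/- → 3/4 Rh+, 1/4 Rh-.
Independent loci: P(type B, Rh-positive) = 1/4 × 3/4 = 3/16.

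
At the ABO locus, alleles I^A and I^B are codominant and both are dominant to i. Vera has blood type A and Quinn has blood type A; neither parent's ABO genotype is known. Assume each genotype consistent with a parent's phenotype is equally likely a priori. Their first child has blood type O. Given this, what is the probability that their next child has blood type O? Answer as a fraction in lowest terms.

Possible genotypes: Vera ∈ {I^A I^A, I^A i}; Quinn ∈ {I^A I^A, I^A i}.
Weight each parental genotype pair by prior × P(type-O child):
  I^A i × I^A i: posterior weight 1; P(next child type O) = 1/4.
Weighted sum = 1/4.

1/4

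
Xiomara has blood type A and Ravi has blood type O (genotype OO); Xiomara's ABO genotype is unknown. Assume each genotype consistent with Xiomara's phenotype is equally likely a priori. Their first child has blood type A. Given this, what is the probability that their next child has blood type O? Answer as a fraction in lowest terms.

1/6

Possible genotypes: Xiomara ∈ {AA, AO}; Ravi ∈ {OO}.
Weight each parental genotype pair by prior × P(type-A child):
  AA × OO: posterior weight 2/3; P(next child type O) = 0.
  AO × OO: posterior weight 1/3; P(next child type O) = 1/2.
Weighted sum = 1/6.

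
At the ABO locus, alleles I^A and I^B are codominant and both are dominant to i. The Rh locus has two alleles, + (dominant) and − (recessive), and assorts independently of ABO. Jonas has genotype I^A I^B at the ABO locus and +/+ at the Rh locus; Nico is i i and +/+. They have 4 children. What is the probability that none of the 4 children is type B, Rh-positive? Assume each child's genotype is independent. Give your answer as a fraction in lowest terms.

1/16

ABO cross I^A I^B × i i → 1/2 A, 1/2 B.
Rh cross +/+ × +/+ → 1 Rh+; so P(type B, Rh-positive) = 1/2 × 1 = 1/2 per child.
P(not type B, Rh-positive) = 1/2 for one child; (1/2)^4 = 1/16.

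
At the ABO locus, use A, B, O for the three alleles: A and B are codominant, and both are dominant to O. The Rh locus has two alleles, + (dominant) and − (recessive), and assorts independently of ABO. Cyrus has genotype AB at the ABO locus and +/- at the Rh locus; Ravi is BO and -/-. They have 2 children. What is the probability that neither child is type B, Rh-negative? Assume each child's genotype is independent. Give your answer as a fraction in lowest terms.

ABO cross AB × BO → 1/4 A, 1/2 B, 1/4 AB.
Rh cross +/- × -/- → 1/2 Rh+, 1/2 Rh-; so P(type B, Rh-negative) = 1/2 × 1/2 = 1/4 per child.
P(not type B, Rh-negative) = 3/4 for one child; (3/4)^2 = 9/16.

9/16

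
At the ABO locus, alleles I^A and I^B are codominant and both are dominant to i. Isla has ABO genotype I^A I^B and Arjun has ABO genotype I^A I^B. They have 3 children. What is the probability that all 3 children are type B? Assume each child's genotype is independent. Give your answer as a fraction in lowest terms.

ABO cross I^A I^B × I^A I^B → 1/4 A, 1/4 B, 1/2 AB.
So P(type B) = 1/4 per child.
All 3 independent: (1/4)^3 = 1/64.

1/64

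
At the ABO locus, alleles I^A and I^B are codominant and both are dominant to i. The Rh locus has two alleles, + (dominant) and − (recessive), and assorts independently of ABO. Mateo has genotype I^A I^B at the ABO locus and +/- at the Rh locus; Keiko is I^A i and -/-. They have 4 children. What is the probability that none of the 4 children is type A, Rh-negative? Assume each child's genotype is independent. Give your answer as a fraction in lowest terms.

81/256

ABO cross I^A I^B × I^A i → 1/2 A, 1/4 B, 1/4 AB.
Rh cross +/- × -/- → 1/2 Rh+, 1/2 Rh-; so P(type A, Rh-negative) = 1/2 × 1/2 = 1/4 per child.
P(not type A, Rh-negative) = 3/4 for one child; (3/4)^4 = 81/256.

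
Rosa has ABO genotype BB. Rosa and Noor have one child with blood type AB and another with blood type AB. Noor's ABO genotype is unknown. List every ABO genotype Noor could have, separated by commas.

For each candidate genotype of Noor, check whether crossing it with BB can produce every observed child phenotype.
  AA → possible child types {AB} ✓
  AB → possible child types {B, AB} ✓
  AO → possible child types {B, AB} ✓
  BB → possible child types {B} ✗
  BO → possible child types {B} ✗
  OO → possible child types {B} ✗

AA, AB, AO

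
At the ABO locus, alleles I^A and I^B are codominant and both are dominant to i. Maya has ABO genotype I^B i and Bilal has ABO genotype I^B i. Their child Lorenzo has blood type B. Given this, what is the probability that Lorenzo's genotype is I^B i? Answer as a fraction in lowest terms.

2/3

Cross I^B i × I^B i → 1/4 I^B I^B, 1/2 I^B i, 1/4 i i.
Type-B genotypes among offspring: I^B I^B (1/4), I^B i (1/2); total 3/4.
P(I^B i | type B) = (1/2) / (3/4) = 2/3.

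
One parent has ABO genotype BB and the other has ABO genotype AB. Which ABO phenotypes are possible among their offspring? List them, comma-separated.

Gametes from BB × AB give offspring ABO genotypes AB, BB, i.e. phenotypes B, AB.

B, AB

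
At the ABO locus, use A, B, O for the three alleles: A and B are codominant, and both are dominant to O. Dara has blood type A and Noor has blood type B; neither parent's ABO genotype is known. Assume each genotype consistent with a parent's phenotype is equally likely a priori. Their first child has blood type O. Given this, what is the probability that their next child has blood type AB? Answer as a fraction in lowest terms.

1/4

Possible genotypes: Dara ∈ {AA, AO}; Noor ∈ {BB, BO}.
Weight each parental genotype pair by prior × P(type-O child):
  AO × BO: posterior weight 1; P(next child type AB) = 1/4.
Weighted sum = 1/4.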